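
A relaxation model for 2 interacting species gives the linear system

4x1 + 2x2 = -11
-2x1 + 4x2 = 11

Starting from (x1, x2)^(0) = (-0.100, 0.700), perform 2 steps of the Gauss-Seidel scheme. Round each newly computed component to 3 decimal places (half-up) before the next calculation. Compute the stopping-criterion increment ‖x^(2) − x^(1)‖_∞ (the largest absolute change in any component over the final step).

Iteration 1:
  x1 = (-11 - (2)·0.700) / (4) = -3.100
  x2 = (11 - (-2)·-3.100) / (4) = 1.200
Iteration 2:
  x1 = (-11 - (2)·1.200) / (4) = -3.350
  x2 = (11 - (-2)·-3.350) / (4) = 1.075
Change: (-0.250, -0.125) → max |·| = 0.250

0.250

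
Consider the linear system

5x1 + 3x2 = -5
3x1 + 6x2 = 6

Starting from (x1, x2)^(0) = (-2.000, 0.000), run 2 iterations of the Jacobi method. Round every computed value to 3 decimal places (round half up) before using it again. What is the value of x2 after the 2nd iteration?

1.500

Iteration 1:
  x1 = (-5 - (3)·0.000) / (5) = -1.000
  x2 = (6 - (3)·-2.000) / (6) = 2.000
Iteration 2:
  x1 = (-5 - (3)·2.000) / (5) = -2.200
  x2 = (6 - (3)·-1.000) / (6) = 1.500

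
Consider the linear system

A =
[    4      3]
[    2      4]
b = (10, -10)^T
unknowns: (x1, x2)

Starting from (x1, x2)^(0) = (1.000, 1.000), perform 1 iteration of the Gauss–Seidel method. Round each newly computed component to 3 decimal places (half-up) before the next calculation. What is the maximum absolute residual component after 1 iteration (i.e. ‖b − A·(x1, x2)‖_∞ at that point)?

13.125

Iteration 1:
  x1 = (10 - (3)·1.000) / (4) = 1.750
  x2 = (-10 - (2)·1.750) / (4) = -3.375
Residual b − A·x = (13.125, 0.000); ∞-norm = 13.125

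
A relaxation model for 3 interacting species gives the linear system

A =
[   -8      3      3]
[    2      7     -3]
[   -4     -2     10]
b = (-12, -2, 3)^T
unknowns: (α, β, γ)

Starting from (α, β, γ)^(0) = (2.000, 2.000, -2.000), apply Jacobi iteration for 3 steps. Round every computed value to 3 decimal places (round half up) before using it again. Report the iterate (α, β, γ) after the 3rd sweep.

(1.682, -0.453, 0.854)

Iteration 1:
  α = (-12 - (3)·2.000 - (3)·-2.000) / (-8) = 1.500
  β = (-2 - (2)·2.000 - (-3)·-2.000) / (7) = -1.714
  γ = (3 - (-4)·2.000 - (-2)·2.000) / (10) = 1.500
Iteration 2:
  α = (-12 - (3)·-1.714 - (3)·1.500) / (-8) = 1.420
  β = (-2 - (2)·1.500 - (-3)·1.500) / (7) = -0.071
  γ = (3 - (-4)·1.500 - (-2)·-1.714) / (10) = 0.557
Iteration 3:
  α = (-12 - (3)·-0.071 - (3)·0.557) / (-8) = 1.682
  β = (-2 - (2)·1.420 - (-3)·0.557) / (7) = -0.453
  γ = (3 - (-4)·1.420 - (-2)·-0.071) / (10) = 0.854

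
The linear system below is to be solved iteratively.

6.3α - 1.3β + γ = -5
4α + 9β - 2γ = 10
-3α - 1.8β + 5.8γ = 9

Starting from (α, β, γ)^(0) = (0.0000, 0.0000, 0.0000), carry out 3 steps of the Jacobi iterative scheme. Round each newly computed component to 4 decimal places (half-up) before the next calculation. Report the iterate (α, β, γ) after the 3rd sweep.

Iteration 1:
  α = (-5 - (-1.3)·0.0000 - (1)·0.0000) / (6.3) = -0.7937
  β = (10 - (4)·0.0000 - (-2)·0.0000) / (9) = 1.1111
  γ = (9 - (-3)·0.0000 - (-1.8)·0.0000) / (5.8) = 1.5517
Iteration 2:
  α = (-5 - (-1.3)·1.1111 - (1)·1.5517) / (6.3) = -0.8107
  β = (10 - (4)·-0.7937 - (-2)·1.5517) / (9) = 1.8087
  γ = (9 - (-3)·-0.7937 - (-1.8)·1.1111) / (5.8) = 1.4860
Iteration 3:
  α = (-5 - (-1.3)·1.8087 - (1)·1.4860) / (6.3) = -0.6563
  β = (10 - (4)·-0.8107 - (-2)·1.4860) / (9) = 1.8016
  γ = (9 - (-3)·-0.8107 - (-1.8)·1.8087) / (5.8) = 1.6937

(-0.6563, 1.8016, 1.6937)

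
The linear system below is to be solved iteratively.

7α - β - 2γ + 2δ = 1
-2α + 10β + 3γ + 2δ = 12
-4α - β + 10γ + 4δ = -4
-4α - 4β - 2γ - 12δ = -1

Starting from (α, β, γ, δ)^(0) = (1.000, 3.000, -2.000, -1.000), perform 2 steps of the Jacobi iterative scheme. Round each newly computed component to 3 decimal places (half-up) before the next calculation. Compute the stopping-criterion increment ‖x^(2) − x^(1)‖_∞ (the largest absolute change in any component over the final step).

Iteration 1:
  α = (1 - (-1)·3.000 - (-2)·-2.000 - (2)·-1.000) / (7) = 0.286
  β = (12 - (-2)·1.000 - (3)·-2.000 - (2)·-1.000) / (10) = 2.200
  γ = (-4 - (-4)·1.000 - (-1)·3.000 - (4)·-1.000) / (10) = 0.700
  δ = (-1 - (-4)·1.000 - (-4)·3.000 - (-2)·-2.000) / (-12) = -0.917
Iteration 2:
  α = (1 - (-1)·2.200 - (-2)·0.700 - (2)·-0.917) / (7) = 0.919
  β = (12 - (-2)·0.286 - (3)·0.700 - (2)·-0.917) / (10) = 1.231
  γ = (-4 - (-4)·0.286 - (-1)·2.200 - (4)·-0.917) / (10) = 0.301
  δ = (-1 - (-4)·0.286 - (-4)·2.200 - (-2)·0.700) / (-12) = -0.862
Change: (0.633, -0.969, -0.399, 0.055) → max |·| = 0.969

0.969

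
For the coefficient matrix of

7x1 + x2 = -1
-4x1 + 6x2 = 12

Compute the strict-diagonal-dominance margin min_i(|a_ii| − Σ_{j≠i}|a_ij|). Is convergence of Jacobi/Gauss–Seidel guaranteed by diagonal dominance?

2

row 1: |7| − (1) = 6
row 2: |6| − (4) = 2
minimum over rows = 2 → strictly diagonally dominant (convergence guaranteed)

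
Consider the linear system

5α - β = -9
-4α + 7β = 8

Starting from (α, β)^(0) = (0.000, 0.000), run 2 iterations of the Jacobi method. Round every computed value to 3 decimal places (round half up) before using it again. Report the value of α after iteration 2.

-1.571

Iteration 1:
  α = (-9 - (-1)·0.000) / (5) = -1.800
  β = (8 - (-4)·0.000) / (7) = 1.143
Iteration 2:
  α = (-9 - (-1)·1.143) / (5) = -1.571
  β = (8 - (-4)·-1.800) / (7) = 0.114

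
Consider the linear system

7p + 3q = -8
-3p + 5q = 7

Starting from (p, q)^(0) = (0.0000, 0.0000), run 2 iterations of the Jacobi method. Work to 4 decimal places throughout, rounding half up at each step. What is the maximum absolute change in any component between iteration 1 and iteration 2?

Iteration 1:
  p = (-8 - (3)·0.0000) / (7) = -1.1429
  q = (7 - (-3)·0.0000) / (5) = 1.4000
Iteration 2:
  p = (-8 - (3)·1.4000) / (7) = -1.7429
  q = (7 - (-3)·-1.1429) / (5) = 0.7143
Change: (-0.6000, -0.6857) → max |·| = 0.6857

0.6857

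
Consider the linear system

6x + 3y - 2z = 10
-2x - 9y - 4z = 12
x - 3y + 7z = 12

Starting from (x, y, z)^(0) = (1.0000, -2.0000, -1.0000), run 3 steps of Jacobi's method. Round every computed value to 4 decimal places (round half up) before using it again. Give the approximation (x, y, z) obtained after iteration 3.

Iteration 1:
  x = (10 - (3)·-2.0000 - (-2)·-1.0000) / (6) = 2.3333
  y = (12 - (-2)·1.0000 - (-4)·-1.0000) / (-9) = -1.1111
  z = (12 - (1)·1.0000 - (-3)·-2.0000) / (7) = 0.7143
Iteration 2:
  x = (10 - (3)·-1.1111 - (-2)·0.7143) / (6) = 2.4603
  y = (12 - (-2)·2.3333 - (-4)·0.7143) / (-9) = -2.1693
  z = (12 - (1)·2.3333 - (-3)·-1.1111) / (7) = 0.9048
Iteration 3:
  x = (10 - (3)·-2.1693 - (-2)·0.9048) / (6) = 3.0529
  y = (12 - (-2)·2.4603 - (-4)·0.9048) / (-9) = -2.2822
  z = (12 - (1)·2.4603 - (-3)·-2.1693) / (7) = 0.4331

(3.0529, -2.2822, 0.4331)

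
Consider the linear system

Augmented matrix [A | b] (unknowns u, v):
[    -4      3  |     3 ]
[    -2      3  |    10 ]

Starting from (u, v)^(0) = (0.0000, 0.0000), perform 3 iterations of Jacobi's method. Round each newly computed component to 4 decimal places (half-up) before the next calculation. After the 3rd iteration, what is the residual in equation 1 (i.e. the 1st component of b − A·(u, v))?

Iteration 1:
  u = (3 - (3)·0.0000) / (-4) = -0.7500
  v = (10 - (-2)·0.0000) / (3) = 3.3333
Iteration 2:
  u = (3 - (3)·3.3333) / (-4) = 1.7500
  v = (10 - (-2)·-0.7500) / (3) = 2.8333
Iteration 3:
  u = (3 - (3)·2.8333) / (-4) = 1.3750
  v = (10 - (-2)·1.7500) / (3) = 4.5000
Residual b − A·x = (-5.0000, -0.7500)

-5.0000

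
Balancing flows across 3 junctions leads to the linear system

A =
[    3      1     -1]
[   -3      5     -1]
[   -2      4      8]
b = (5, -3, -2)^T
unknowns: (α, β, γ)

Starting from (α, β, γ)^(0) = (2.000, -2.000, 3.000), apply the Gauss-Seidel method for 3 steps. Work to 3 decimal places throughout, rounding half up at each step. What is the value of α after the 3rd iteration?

1.739

Iteration 1:
  α = (5 - (1)·-2.000 - (-1)·3.000) / (3) = 3.333
  β = (-3 - (-3)·3.333 - (-1)·3.000) / (5) = 2.000
  γ = (-2 - (-2)·3.333 - (4)·2.000) / (8) = -0.417
Iteration 2:
  α = (5 - (1)·2.000 - (-1)·-0.417) / (3) = 0.861
  β = (-3 - (-3)·0.861 - (-1)·-0.417) / (5) = -0.167
  γ = (-2 - (-2)·0.861 - (4)·-0.167) / (8) = 0.049
Iteration 3:
  α = (5 - (1)·-0.167 - (-1)·0.049) / (3) = 1.739
  β = (-3 - (-3)·1.739 - (-1)·0.049) / (5) = 0.453
  γ = (-2 - (-2)·1.739 - (4)·0.453) / (8) = -0.042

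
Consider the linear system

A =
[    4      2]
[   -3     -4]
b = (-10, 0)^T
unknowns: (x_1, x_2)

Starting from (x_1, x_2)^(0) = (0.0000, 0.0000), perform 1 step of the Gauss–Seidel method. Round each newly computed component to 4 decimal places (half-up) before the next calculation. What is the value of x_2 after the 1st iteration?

Iteration 1:
  x_1 = (-10 - (2)·0.0000) / (4) = -2.5000
  x_2 = (0 - (-3)·-2.5000) / (-4) = 1.8750

1.8750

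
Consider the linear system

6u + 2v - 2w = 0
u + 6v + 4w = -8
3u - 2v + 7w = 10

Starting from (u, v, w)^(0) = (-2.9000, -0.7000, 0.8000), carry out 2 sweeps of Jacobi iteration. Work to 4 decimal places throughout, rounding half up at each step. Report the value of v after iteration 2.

Iteration 1:
  u = (0 - (2)·-0.7000 - (-2)·0.8000) / (6) = 0.5000
  v = (-8 - (1)·-2.9000 - (4)·0.8000) / (6) = -1.3833
  w = (10 - (3)·-2.9000 - (-2)·-0.7000) / (7) = 2.4714
Iteration 2:
  u = (0 - (2)·-1.3833 - (-2)·2.4714) / (6) = 1.2849
  v = (-8 - (1)·0.5000 - (4)·2.4714) / (6) = -3.0643
  w = (10 - (3)·0.5000 - (-2)·-1.3833) / (7) = 0.8191

-3.0643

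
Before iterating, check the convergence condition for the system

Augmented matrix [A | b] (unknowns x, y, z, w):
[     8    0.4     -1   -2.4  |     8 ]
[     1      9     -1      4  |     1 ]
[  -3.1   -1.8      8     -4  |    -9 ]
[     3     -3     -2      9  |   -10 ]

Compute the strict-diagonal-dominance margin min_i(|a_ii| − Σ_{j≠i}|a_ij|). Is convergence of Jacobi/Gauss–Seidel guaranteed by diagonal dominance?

row 1: |8| − (0.4+1+2.4) = 4.2
row 2: |9| − (1+1+4) = 3
row 3: |8| − (3.1+1.8+4) = -0.9
row 4: |9| − (3+3+2) = 1
minimum over rows = -0.9 → not strictly diagonally dominant

-0.9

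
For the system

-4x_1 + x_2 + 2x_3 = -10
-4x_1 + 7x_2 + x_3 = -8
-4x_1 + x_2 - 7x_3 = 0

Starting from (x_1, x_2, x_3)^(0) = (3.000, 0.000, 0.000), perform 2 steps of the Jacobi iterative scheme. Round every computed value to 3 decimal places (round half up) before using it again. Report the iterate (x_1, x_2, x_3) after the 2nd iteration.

(1.786, 0.531, -1.347)

Iteration 1:
  x_1 = (-10 - (1)·0.000 - (2)·0.000) / (-4) = 2.500
  x_2 = (-8 - (-4)·3.000 - (1)·0.000) / (7) = 0.571
  x_3 = (0 - (-4)·3.000 - (1)·0.000) / (-7) = -1.714
Iteration 2:
  x_1 = (-10 - (1)·0.571 - (2)·-1.714) / (-4) = 1.786
  x_2 = (-8 - (-4)·2.500 - (1)·-1.714) / (7) = 0.531
  x_3 = (0 - (-4)·2.500 - (1)·0.571) / (-7) = -1.347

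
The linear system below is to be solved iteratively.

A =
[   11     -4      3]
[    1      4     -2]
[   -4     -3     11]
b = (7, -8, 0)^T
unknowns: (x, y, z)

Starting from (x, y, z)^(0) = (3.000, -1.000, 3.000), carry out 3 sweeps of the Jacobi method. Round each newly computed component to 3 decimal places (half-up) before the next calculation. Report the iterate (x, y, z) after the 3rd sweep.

Iteration 1:
  x = (7 - (-4)·-1.000 - (3)·3.000) / (11) = -0.545
  y = (-8 - (1)·3.000 - (-2)·3.000) / (4) = -1.250
  z = (0 - (-4)·3.000 - (-3)·-1.000) / (11) = 0.818
Iteration 2:
  x = (7 - (-4)·-1.250 - (3)·0.818) / (11) = -0.041
  y = (-8 - (1)·-0.545 - (-2)·0.818) / (4) = -1.455
  z = (0 - (-4)·-0.545 - (-3)·-1.250) / (11) = -0.539
Iteration 3:
  x = (7 - (-4)·-1.455 - (3)·-0.539) / (11) = 0.254
  y = (-8 - (1)·-0.041 - (-2)·-0.539) / (4) = -2.259
  z = (0 - (-4)·-0.041 - (-3)·-1.455) / (11) = -0.412

(0.254, -2.259, -0.412)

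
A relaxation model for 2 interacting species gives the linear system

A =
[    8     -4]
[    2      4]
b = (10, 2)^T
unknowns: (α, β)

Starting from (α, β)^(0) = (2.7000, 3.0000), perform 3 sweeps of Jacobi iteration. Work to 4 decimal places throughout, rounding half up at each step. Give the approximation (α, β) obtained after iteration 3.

(0.8125, 0.0875)

Iteration 1:
  α = (10 - (-4)·3.0000) / (8) = 2.7500
  β = (2 - (2)·2.7000) / (4) = -0.8500
Iteration 2:
  α = (10 - (-4)·-0.8500) / (8) = 0.8250
  β = (2 - (2)·2.7500) / (4) = -0.8750
Iteration 3:
  α = (10 - (-4)·-0.8750) / (8) = 0.8125
  β = (2 - (2)·0.8250) / (4) = 0.0875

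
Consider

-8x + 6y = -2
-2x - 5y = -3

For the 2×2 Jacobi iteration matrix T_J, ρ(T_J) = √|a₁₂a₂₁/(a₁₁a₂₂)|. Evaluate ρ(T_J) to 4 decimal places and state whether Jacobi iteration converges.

0.5477

a₁₂a₂₁/(a₁₁a₂₂) = (6)·(-2) / ((-8)·(-5)) = -0.300000
ρ = √|-0.300000| = √0.300000 = 0.5477
ρ < 1, so Jacobi converges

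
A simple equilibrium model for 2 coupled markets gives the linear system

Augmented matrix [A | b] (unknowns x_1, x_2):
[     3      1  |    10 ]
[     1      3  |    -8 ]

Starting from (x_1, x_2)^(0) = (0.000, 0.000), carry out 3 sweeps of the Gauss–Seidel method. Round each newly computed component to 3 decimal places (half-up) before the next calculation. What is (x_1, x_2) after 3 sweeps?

(4.733, -4.244)

Iteration 1:
  x_1 = (10 - (1)·0.000) / (3) = 3.333
  x_2 = (-8 - (1)·3.333) / (3) = -3.778
Iteration 2:
  x_1 = (10 - (1)·-3.778) / (3) = 4.593
  x_2 = (-8 - (1)·4.593) / (3) = -4.198
Iteration 3:
  x_1 = (10 - (1)·-4.198) / (3) = 4.733
  x_2 = (-8 - (1)·4.733) / (3) = -4.244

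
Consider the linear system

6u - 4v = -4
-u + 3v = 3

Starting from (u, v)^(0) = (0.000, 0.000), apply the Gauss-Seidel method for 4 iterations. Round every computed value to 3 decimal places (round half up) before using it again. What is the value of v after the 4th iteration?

Iteration 1:
  u = (-4 - (-4)·0.000) / (6) = -0.667
  v = (3 - (-1)·-0.667) / (3) = 0.778
Iteration 2:
  u = (-4 - (-4)·0.778) / (6) = -0.148
  v = (3 - (-1)·-0.148) / (3) = 0.951
Iteration 3:
  u = (-4 - (-4)·0.951) / (6) = -0.033
  v = (3 - (-1)·-0.033) / (3) = 0.989
Iteration 4:
  u = (-4 - (-4)·0.989) / (6) = -0.007
  v = (3 - (-1)·-0.007) / (3) = 0.998

0.998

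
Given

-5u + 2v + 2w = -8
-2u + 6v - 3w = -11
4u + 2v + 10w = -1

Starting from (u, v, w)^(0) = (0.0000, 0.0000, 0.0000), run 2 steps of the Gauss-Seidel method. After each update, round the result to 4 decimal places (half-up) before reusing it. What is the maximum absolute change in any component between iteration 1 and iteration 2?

0.7120

Iteration 1:
  u = (-8 - (2)·0.0000 - (2)·0.0000) / (-5) = 1.6000
  v = (-11 - (-2)·1.6000 - (-3)·0.0000) / (6) = -1.3000
  w = (-1 - (4)·1.6000 - (2)·-1.3000) / (10) = -0.4800
Iteration 2:
  u = (-8 - (2)·-1.3000 - (2)·-0.4800) / (-5) = 0.8880
  v = (-11 - (-2)·0.8880 - (-3)·-0.4800) / (6) = -1.7773
  w = (-1 - (4)·0.8880 - (2)·-1.7773) / (10) = -0.0997
Change: (-0.7120, -0.4773, 0.3803) → max |·| = 0.7120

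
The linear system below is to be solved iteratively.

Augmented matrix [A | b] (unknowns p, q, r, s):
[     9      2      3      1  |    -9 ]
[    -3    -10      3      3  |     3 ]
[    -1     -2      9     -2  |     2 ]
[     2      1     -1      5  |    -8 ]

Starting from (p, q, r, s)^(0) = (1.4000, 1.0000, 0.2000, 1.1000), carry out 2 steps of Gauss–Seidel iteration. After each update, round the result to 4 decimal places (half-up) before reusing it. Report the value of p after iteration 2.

Iteration 1:
  p = (-9 - (2)·1.0000 - (3)·0.2000 - (1)·1.1000) / (9) = -1.4111
  q = (3 - (-3)·-1.4111 - (3)·0.2000 - (3)·1.1000) / (-10) = 0.5133
  r = (2 - (-1)·-1.4111 - (-2)·0.5133 - (-2)·1.1000) / (9) = 0.4239
  s = (-8 - (2)·-1.4111 - (1)·0.5133 - (-1)·0.4239) / (5) = -1.0534
Iteration 2:
  p = (-9 - (2)·0.5133 - (3)·0.4239 - (1)·-1.0534) / (9) = -1.1383
  q = (3 - (-3)·-1.1383 - (3)·0.4239 - (3)·-1.0534) / (-10) = -0.1474
  r = (2 - (-1)·-1.1383 - (-2)·-0.1474 - (-2)·-1.0534) / (9) = -0.1711
  s = (-8 - (2)·-1.1383 - (1)·-0.1474 - (-1)·-0.1711) / (5) = -1.1494

-1.1383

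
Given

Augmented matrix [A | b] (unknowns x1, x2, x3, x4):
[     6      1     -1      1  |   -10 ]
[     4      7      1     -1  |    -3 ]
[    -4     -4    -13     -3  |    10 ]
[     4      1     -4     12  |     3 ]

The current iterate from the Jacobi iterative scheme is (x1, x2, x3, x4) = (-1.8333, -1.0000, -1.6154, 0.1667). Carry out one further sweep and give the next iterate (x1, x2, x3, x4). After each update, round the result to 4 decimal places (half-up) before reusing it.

One sweep:
  x1 = (-10 - (1)·-1.0000 - (-1)·-1.6154 - (1)·0.1667) / (6) = -1.7970
  x2 = (-3 - (4)·-1.8333 - (1)·-1.6154 - (-1)·0.1667) / (7) = 0.8736
  x3 = (10 - (-4)·-1.8333 - (-4)·-1.0000 - (-3)·0.1667) / (-13) = 0.0641
  x4 = (3 - (4)·-1.8333 - (1)·-1.0000 - (-4)·-1.6154) / (12) = 0.4060

(-1.7970, 0.8736, 0.0641, 0.4060)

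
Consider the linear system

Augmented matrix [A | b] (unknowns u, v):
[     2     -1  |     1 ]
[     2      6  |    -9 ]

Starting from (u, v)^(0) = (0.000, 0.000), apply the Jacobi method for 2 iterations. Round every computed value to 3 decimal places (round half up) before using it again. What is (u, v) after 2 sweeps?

(-0.250, -1.667)

Iteration 1:
  u = (1 - (-1)·0.000) / (2) = 0.500
  v = (-9 - (2)·0.000) / (6) = -1.500
Iteration 2:
  u = (1 - (-1)·-1.500) / (2) = -0.250
  v = (-9 - (2)·0.500) / (6) = -1.667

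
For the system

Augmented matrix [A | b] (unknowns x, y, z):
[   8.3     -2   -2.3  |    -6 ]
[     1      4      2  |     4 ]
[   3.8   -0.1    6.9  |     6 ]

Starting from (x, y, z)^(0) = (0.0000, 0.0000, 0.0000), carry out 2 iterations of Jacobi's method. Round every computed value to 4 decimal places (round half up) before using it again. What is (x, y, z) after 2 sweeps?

(-0.2410, 0.7459, 1.2822)

Iteration 1:
  x = (-6 - (-2)·0.0000 - (-2.3)·0.0000) / (8.3) = -0.7229
  y = (4 - (1)·0.0000 - (2)·0.0000) / (4) = 1.0000
  z = (6 - (3.8)·0.0000 - (-0.1)·0.0000) / (6.9) = 0.8696
Iteration 2:
  x = (-6 - (-2)·1.0000 - (-2.3)·0.8696) / (8.3) = -0.2410
  y = (4 - (1)·-0.7229 - (2)·0.8696) / (4) = 0.7459
  z = (6 - (3.8)·-0.7229 - (-0.1)·1.0000) / (6.9) = 1.2822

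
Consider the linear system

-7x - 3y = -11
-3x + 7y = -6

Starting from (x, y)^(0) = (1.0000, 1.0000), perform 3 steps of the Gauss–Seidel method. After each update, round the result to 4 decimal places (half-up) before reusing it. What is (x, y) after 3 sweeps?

(1.6212, -0.1623)

Iteration 1:
  x = (-11 - (-3)·1.0000) / (-7) = 1.1429
  y = (-6 - (-3)·1.1429) / (7) = -0.3673
Iteration 2:
  x = (-11 - (-3)·-0.3673) / (-7) = 1.7288
  y = (-6 - (-3)·1.7288) / (7) = -0.1162
Iteration 3:
  x = (-11 - (-3)·-0.1162) / (-7) = 1.6212
  y = (-6 - (-3)·1.6212) / (7) = -0.1623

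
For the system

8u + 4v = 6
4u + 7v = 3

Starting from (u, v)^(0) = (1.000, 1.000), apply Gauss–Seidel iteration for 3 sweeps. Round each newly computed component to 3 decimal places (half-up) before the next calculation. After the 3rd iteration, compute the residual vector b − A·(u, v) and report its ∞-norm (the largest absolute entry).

0.236

Iteration 1:
  u = (6 - (4)·1.000) / (8) = 0.250
  v = (3 - (4)·0.250) / (7) = 0.286
Iteration 2:
  u = (6 - (4)·0.286) / (8) = 0.607
  v = (3 - (4)·0.607) / (7) = 0.082
Iteration 3:
  u = (6 - (4)·0.082) / (8) = 0.709
  v = (3 - (4)·0.709) / (7) = 0.023
Residual b − A·x = (0.236, 0.003); ∞-norm = 0.236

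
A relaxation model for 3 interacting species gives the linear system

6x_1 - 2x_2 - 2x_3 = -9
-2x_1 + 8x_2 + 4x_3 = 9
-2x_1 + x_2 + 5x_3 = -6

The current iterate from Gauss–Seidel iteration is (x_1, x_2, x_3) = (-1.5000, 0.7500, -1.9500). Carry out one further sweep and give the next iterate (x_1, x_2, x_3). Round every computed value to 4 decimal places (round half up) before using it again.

One sweep:
  x_1 = (-9 - (-2)·0.7500 - (-2)·-1.9500) / (6) = -1.9000
  x_2 = (9 - (-2)·-1.9000 - (4)·-1.9500) / (8) = 1.6250
  x_3 = (-6 - (-2)·-1.9000 - (1)·1.6250) / (5) = -2.2850

(-1.9000, 1.6250, -2.2850)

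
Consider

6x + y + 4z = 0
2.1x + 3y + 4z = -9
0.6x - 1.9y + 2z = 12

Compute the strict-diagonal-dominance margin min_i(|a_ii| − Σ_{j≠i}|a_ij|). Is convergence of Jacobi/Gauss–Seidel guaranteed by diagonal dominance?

-3.1

row 1: |6| − (1+4) = 1
row 2: |3| − (2.1+4) = -3.1
row 3: |2| − (0.6+1.9) = -0.5
minimum over rows = -3.1 → not strictly diagonally dominant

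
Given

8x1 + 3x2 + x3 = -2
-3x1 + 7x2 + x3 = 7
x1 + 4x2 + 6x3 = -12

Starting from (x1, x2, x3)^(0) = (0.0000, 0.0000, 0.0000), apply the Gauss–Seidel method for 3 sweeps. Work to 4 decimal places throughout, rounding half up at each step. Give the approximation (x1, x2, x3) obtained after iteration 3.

Iteration 1:
  x1 = (-2 - (3)·0.0000 - (1)·0.0000) / (8) = -0.2500
  x2 = (7 - (-3)·-0.2500 - (1)·0.0000) / (7) = 0.8929
  x3 = (-12 - (1)·-0.2500 - (4)·0.8929) / (6) = -2.5536
Iteration 2:
  x1 = (-2 - (3)·0.8929 - (1)·-2.5536) / (8) = -0.2656
  x2 = (7 - (-3)·-0.2656 - (1)·-2.5536) / (7) = 1.2510
  x3 = (-12 - (1)·-0.2656 - (4)·1.2510) / (6) = -2.7897
Iteration 3:
  x1 = (-2 - (3)·1.2510 - (1)·-2.7897) / (8) = -0.3704
  x2 = (7 - (-3)·-0.3704 - (1)·-2.7897) / (7) = 1.2398
  x3 = (-12 - (1)·-0.3704 - (4)·1.2398) / (6) = -2.7648

(-0.3704, 1.2398, -2.7648)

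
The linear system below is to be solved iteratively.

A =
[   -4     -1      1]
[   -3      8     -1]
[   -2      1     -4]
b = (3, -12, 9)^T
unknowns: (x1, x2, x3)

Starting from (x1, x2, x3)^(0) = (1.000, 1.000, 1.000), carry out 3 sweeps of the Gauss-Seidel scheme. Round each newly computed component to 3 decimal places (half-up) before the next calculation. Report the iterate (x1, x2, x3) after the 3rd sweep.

Iteration 1:
  x1 = (3 - (-1)·1.000 - (1)·1.000) / (-4) = -0.750
  x2 = (-12 - (-3)·-0.750 - (-1)·1.000) / (8) = -1.656
  x3 = (9 - (-2)·-0.750 - (1)·-1.656) / (-4) = -2.289
Iteration 2:
  x1 = (3 - (-1)·-1.656 - (1)·-2.289) / (-4) = -0.908
  x2 = (-12 - (-3)·-0.908 - (-1)·-2.289) / (8) = -2.127
  x3 = (9 - (-2)·-0.908 - (1)·-2.127) / (-4) = -2.328
Iteration 3:
  x1 = (3 - (-1)·-2.127 - (1)·-2.328) / (-4) = -0.800
  x2 = (-12 - (-3)·-0.800 - (-1)·-2.328) / (8) = -2.091
  x3 = (9 - (-2)·-0.800 - (1)·-2.091) / (-4) = -2.373

(-0.800, -2.091, -2.373)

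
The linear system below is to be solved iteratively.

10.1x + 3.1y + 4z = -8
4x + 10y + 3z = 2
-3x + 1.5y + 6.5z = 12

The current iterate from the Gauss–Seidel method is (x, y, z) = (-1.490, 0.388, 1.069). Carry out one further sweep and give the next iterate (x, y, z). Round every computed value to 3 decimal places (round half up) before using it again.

(-1.335, 0.413, 1.135)

One sweep:
  x = (-8 - (3.1)·0.388 - (4)·1.069) / (10.1) = -1.335
  y = (2 - (4)·-1.335 - (3)·1.069) / (10) = 0.413
  z = (12 - (-3)·-1.335 - (1.5)·0.413) / (6.5) = 1.135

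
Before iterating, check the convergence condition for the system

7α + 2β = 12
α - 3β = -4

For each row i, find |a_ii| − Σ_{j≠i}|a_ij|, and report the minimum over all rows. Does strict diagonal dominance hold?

row 1: |7| − (2) = 5
row 2: |-3| − (1) = 2
minimum over rows = 2 → strictly diagonally dominant (convergence guaranteed)

2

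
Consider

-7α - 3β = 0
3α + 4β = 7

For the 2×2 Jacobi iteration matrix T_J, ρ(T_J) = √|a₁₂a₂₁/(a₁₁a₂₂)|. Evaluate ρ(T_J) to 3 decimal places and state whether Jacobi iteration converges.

a₁₂a₂₁/(a₁₁a₂₂) = (-3)·(3) / ((-7)·(4)) = 0.321429
ρ = √|0.321429| = √0.321429 = 0.567
ρ < 1, so Jacobi converges

0.567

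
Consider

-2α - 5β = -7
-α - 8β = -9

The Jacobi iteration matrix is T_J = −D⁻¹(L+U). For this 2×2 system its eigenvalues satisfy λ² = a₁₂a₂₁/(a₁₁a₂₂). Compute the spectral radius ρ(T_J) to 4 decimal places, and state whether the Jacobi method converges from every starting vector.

a₁₂a₂₁/(a₁₁a₂₂) = (-5)·(-1) / ((-2)·(-8)) = 0.312500
ρ = √|0.312500| = √0.312500 = 0.5590
ρ < 1, so Jacobi converges

0.5590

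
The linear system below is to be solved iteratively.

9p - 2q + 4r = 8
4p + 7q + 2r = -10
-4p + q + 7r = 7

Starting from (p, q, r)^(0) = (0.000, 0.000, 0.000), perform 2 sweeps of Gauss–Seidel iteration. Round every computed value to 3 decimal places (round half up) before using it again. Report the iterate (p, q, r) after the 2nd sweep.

Iteration 1:
  p = (8 - (-2)·0.000 - (4)·0.000) / (9) = 0.889
  q = (-10 - (4)·0.889 - (2)·0.000) / (7) = -1.937
  r = (7 - (-4)·0.889 - (1)·-1.937) / (7) = 1.785
Iteration 2:
  p = (8 - (-2)·-1.937 - (4)·1.785) / (9) = -0.335
  q = (-10 - (4)·-0.335 - (2)·1.785) / (7) = -1.747
  r = (7 - (-4)·-0.335 - (1)·-1.747) / (7) = 1.058

(-0.335, -1.747, 1.058)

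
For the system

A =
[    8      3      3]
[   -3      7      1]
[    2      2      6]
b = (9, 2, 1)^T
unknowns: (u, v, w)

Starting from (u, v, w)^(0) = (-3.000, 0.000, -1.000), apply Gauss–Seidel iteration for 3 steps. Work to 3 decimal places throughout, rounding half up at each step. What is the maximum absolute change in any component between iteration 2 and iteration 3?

Iteration 1:
  u = (9 - (3)·0.000 - (3)·-1.000) / (8) = 1.500
  v = (2 - (-3)·1.500 - (1)·-1.000) / (7) = 1.071
  w = (1 - (2)·1.500 - (2)·1.071) / (6) = -0.690
Iteration 2:
  u = (9 - (3)·1.071 - (3)·-0.690) / (8) = 0.982
  v = (2 - (-3)·0.982 - (1)·-0.690) / (7) = 0.805
  w = (1 - (2)·0.982 - (2)·0.805) / (6) = -0.429
Iteration 3:
  u = (9 - (3)·0.805 - (3)·-0.429) / (8) = 0.984
  v = (2 - (-3)·0.984 - (1)·-0.429) / (7) = 0.769
  w = (1 - (2)·0.984 - (2)·0.769) / (6) = -0.418
Change: (0.002, -0.036, 0.011) → max |·| = 0.036

0.036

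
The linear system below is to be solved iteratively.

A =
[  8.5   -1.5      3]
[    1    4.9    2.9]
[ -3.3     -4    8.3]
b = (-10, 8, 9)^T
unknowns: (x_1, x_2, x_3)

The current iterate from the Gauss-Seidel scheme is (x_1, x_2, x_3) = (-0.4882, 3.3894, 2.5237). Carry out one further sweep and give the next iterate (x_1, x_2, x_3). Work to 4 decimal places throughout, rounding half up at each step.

One sweep:
  x_1 = (-10 - (-1.5)·3.3894 - (3)·2.5237) / (8.5) = -1.4691
  x_2 = (8 - (1)·-1.4691 - (2.9)·2.5237) / (4.9) = 0.4389
  x_3 = (9 - (-3.3)·-1.4691 - (-4)·0.4389) / (8.3) = 0.7118

(-1.4691, 0.4389, 0.7118)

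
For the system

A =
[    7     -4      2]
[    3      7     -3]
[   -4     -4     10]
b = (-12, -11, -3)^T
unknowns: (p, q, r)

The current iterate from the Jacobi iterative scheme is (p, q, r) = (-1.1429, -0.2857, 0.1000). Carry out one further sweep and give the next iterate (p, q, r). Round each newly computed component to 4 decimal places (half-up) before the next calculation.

(-1.9061, -1.0388, -0.8714)

One sweep:
  p = (-12 - (-4)·-0.2857 - (2)·0.1000) / (7) = -1.9061
  q = (-11 - (3)·-1.1429 - (-3)·0.1000) / (7) = -1.0388
  r = (-3 - (-4)·-1.1429 - (-4)·-0.2857) / (10) = -0.8714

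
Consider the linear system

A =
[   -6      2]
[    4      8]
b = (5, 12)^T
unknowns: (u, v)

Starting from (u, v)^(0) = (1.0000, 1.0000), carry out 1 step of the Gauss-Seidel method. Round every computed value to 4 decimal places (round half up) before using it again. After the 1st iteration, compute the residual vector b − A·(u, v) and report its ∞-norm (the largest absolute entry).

1.5000

Iteration 1:
  u = (5 - (2)·1.0000) / (-6) = -0.5000
  v = (12 - (4)·-0.5000) / (8) = 1.7500
Residual b − A·x = (-1.5000, 0.0000); ∞-norm = 1.5000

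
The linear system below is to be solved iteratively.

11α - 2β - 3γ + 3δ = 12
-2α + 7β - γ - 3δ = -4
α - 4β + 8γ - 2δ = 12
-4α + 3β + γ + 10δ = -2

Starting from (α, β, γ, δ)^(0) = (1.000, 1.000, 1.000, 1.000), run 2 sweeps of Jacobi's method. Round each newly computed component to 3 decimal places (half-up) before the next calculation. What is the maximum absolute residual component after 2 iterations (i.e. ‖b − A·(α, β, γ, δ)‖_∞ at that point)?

3.534

Iteration 1:
  α = (12 - (-2)·1.000 - (-3)·1.000 - (3)·1.000) / (11) = 1.273
  β = (-4 - (-2)·1.000 - (-1)·1.000 - (-3)·1.000) / (7) = 0.286
  γ = (12 - (1)·1.000 - (-4)·1.000 - (-2)·1.000) / (8) = 2.125
  δ = (-2 - (-4)·1.000 - (3)·1.000 - (1)·1.000) / (10) = -0.200
Iteration 2:
  α = (12 - (-2)·0.286 - (-3)·2.125 - (3)·-0.200) / (11) = 1.777
  β = (-4 - (-2)·1.273 - (-1)·2.125 - (-3)·-0.200) / (7) = 0.010
  γ = (12 - (1)·1.273 - (-4)·0.286 - (-2)·-0.200) / (8) = 1.434
  δ = (-2 - (-4)·1.273 - (3)·0.286 - (1)·2.125) / (10) = 0.011
Residual b − A·x = (-3.258, 0.951, -1.187, 3.534); ∞-norm = 3.534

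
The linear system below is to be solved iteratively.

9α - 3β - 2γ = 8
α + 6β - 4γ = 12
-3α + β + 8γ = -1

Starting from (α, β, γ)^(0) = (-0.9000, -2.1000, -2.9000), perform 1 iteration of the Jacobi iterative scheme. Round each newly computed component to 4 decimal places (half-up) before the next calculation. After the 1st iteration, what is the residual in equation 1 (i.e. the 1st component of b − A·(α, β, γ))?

Iteration 1:
  α = (8 - (-3)·-2.1000 - (-2)·-2.9000) / (9) = -0.4556
  β = (12 - (1)·-0.9000 - (-4)·-2.9000) / (6) = 0.2167
  γ = (-1 - (-3)·-0.9000 - (1)·-2.1000) / (8) = -0.2000
Residual b − A·x = (12.3505, 10.3554, -0.9835)

12.3505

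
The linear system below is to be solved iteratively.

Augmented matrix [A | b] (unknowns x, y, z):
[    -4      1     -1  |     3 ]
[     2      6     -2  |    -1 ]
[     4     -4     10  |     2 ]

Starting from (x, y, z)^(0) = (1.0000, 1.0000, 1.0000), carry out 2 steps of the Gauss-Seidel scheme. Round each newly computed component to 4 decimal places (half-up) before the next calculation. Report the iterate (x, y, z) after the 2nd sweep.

(-0.8125, 0.3264, 0.6556)

Iteration 1:
  x = (3 - (1)·1.0000 - (-1)·1.0000) / (-4) = -0.7500
  y = (-1 - (2)·-0.7500 - (-2)·1.0000) / (6) = 0.4167
  z = (2 - (4)·-0.7500 - (-4)·0.4167) / (10) = 0.6667
Iteration 2:
  x = (3 - (1)·0.4167 - (-1)·0.6667) / (-4) = -0.8125
  y = (-1 - (2)·-0.8125 - (-2)·0.6667) / (6) = 0.3264
  z = (2 - (4)·-0.8125 - (-4)·0.3264) / (10) = 0.6556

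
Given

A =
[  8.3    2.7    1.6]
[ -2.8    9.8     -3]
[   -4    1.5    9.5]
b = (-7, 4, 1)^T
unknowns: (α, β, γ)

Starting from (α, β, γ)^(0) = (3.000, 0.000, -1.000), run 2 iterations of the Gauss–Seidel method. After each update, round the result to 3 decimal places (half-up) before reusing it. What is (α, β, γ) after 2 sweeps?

Iteration 1:
  α = (-7 - (2.7)·0.000 - (1.6)·-1.000) / (8.3) = -0.651
  β = (4 - (-2.8)·-0.651 - (-3)·-1.000) / (9.8) = -0.084
  γ = (1 - (-4)·-0.651 - (1.5)·-0.084) / (9.5) = -0.156
Iteration 2:
  α = (-7 - (2.7)·-0.084 - (1.6)·-0.156) / (8.3) = -0.786
  β = (4 - (-2.8)·-0.786 - (-3)·-0.156) / (9.8) = 0.136
  γ = (1 - (-4)·-0.786 - (1.5)·0.136) / (9.5) = -0.247

(-0.786, 0.136, -0.247)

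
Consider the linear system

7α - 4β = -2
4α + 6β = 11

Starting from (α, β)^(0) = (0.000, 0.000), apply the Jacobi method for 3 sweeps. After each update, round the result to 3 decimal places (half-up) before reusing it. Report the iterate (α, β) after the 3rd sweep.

Iteration 1:
  α = (-2 - (-4)·0.000) / (7) = -0.286
  β = (11 - (4)·0.000) / (6) = 1.833
Iteration 2:
  α = (-2 - (-4)·1.833) / (7) = 0.762
  β = (11 - (4)·-0.286) / (6) = 2.024
Iteration 3:
  α = (-2 - (-4)·2.024) / (7) = 0.871
  β = (11 - (4)·0.762) / (6) = 1.325

(0.871, 1.325)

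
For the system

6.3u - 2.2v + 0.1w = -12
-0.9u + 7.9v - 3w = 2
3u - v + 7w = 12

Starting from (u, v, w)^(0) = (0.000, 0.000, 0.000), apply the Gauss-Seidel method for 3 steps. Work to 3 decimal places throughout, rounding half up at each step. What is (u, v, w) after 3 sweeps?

Iteration 1:
  u = (-12 - (-2.2)·0.000 - (0.1)·0.000) / (6.3) = -1.905
  v = (2 - (-0.9)·-1.905 - (-3)·0.000) / (7.9) = 0.036
  w = (12 - (3)·-1.905 - (-1)·0.036) / (7) = 2.536
Iteration 2:
  u = (-12 - (-2.2)·0.036 - (0.1)·2.536) / (6.3) = -1.932
  v = (2 - (-0.9)·-1.932 - (-3)·2.536) / (7.9) = 0.996
  w = (12 - (3)·-1.932 - (-1)·0.996) / (7) = 2.685
Iteration 3:
  u = (-12 - (-2.2)·0.996 - (0.1)·2.685) / (6.3) = -1.600
  v = (2 - (-0.9)·-1.600 - (-3)·2.685) / (7.9) = 1.091
  w = (12 - (3)·-1.600 - (-1)·1.091) / (7) = 2.556

(-1.600, 1.091, 2.556)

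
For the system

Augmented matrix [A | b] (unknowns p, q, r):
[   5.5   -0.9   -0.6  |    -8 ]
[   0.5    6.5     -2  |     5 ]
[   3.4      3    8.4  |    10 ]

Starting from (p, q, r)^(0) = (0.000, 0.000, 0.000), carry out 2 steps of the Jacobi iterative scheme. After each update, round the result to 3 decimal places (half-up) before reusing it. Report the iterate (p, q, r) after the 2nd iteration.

(-1.199, 1.247, 1.505)

Iteration 1:
  p = (-8 - (-0.9)·0.000 - (-0.6)·0.000) / (5.5) = -1.455
  q = (5 - (0.5)·0.000 - (-2)·0.000) / (6.5) = 0.769
  r = (10 - (3.4)·0.000 - (3)·0.000) / (8.4) = 1.190
Iteration 2:
  p = (-8 - (-0.9)·0.769 - (-0.6)·1.190) / (5.5) = -1.199
  q = (5 - (0.5)·-1.455 - (-2)·1.190) / (6.5) = 1.247
  r = (10 - (3.4)·-1.455 - (3)·0.769) / (8.4) = 1.505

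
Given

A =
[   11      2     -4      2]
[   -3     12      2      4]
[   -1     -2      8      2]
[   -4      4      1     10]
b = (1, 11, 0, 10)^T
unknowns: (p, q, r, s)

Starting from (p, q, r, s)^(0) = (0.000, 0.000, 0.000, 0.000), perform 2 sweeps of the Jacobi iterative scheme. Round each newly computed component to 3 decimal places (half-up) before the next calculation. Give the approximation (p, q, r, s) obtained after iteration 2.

(-0.258, 0.606, -0.009, 0.670)

Iteration 1:
  p = (1 - (2)·0.000 - (-4)·0.000 - (2)·0.000) / (11) = 0.091
  q = (11 - (-3)·0.000 - (2)·0.000 - (4)·0.000) / (12) = 0.917
  r = (0 - (-1)·0.000 - (-2)·0.000 - (2)·0.000) / (8) = 0.000
  s = (10 - (-4)·0.000 - (4)·0.000 - (1)·0.000) / (10) = 1.000
Iteration 2:
  p = (1 - (2)·0.917 - (-4)·0.000 - (2)·1.000) / (11) = -0.258
  q = (11 - (-3)·0.091 - (2)·0.000 - (4)·1.000) / (12) = 0.606
  r = (0 - (-1)·0.091 - (-2)·0.917 - (2)·1.000) / (8) = -0.009
  s = (10 - (-4)·0.091 - (4)·0.917 - (1)·0.000) / (10) = 0.670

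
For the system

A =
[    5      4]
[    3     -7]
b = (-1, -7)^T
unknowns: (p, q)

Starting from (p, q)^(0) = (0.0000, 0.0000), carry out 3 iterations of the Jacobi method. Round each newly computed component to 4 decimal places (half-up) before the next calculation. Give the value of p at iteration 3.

Iteration 1:
  p = (-1 - (4)·0.0000) / (5) = -0.2000
  q = (-7 - (3)·0.0000) / (-7) = 1.0000
Iteration 2:
  p = (-1 - (4)·1.0000) / (5) = -1.0000
  q = (-7 - (3)·-0.2000) / (-7) = 0.9143
Iteration 3:
  p = (-1 - (4)·0.9143) / (5) = -0.9314
  q = (-7 - (3)·-1.0000) / (-7) = 0.5714

-0.9314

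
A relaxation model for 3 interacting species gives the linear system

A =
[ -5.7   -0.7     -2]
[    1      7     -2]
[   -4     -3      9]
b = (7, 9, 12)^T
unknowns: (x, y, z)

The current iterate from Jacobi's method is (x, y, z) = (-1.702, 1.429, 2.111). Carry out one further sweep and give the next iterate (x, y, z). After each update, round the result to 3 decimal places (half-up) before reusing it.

(-2.144, 2.132, 1.053)

One sweep:
  x = (7 - (-0.7)·1.429 - (-2)·2.111) / (-5.7) = -2.144
  y = (9 - (1)·-1.702 - (-2)·2.111) / (7) = 2.132
  z = (12 - (-4)·-1.702 - (-3)·1.429) / (9) = 1.053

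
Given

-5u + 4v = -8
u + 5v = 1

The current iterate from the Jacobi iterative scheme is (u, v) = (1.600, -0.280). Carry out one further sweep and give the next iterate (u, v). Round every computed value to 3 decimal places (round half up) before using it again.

One sweep:
  u = (-8 - (4)·-0.280) / (-5) = 1.376
  v = (1 - (1)·1.600) / (5) = -0.120

(1.376, -0.120)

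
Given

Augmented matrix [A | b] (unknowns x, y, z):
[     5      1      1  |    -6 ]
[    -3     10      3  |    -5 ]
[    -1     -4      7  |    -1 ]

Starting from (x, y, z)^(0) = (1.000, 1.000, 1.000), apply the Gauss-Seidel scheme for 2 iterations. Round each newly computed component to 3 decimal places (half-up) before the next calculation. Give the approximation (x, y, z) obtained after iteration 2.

(-0.723, -0.386, -0.467)

Iteration 1:
  x = (-6 - (1)·1.000 - (1)·1.000) / (5) = -1.600
  y = (-5 - (-3)·-1.600 - (3)·1.000) / (10) = -1.280
  z = (-1 - (-1)·-1.600 - (-4)·-1.280) / (7) = -1.103
Iteration 2:
  x = (-6 - (1)·-1.280 - (1)·-1.103) / (5) = -0.723
  y = (-5 - (-3)·-0.723 - (3)·-1.103) / (10) = -0.386
  z = (-1 - (-1)·-0.723 - (-4)·-0.386) / (7) = -0.467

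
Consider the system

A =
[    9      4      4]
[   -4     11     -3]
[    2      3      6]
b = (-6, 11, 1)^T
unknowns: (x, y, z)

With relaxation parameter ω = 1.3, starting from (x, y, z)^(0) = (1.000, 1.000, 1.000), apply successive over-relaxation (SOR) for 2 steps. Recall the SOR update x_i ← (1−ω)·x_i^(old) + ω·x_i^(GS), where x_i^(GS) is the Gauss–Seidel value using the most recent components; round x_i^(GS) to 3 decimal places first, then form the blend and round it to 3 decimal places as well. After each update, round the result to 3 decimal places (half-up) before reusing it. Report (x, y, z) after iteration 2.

Iteration 1:
  x: GS value = (-6 - (4)·1.000 - (4)·1.000) / (9) = -1.556;  x ← (1−ω)·1.000 + ω·-1.556 = -2.323
  y: GS value = (11 - (-4)·-2.323 - (-3)·1.000) / (11) = 0.428;  y ← (1−ω)·1.000 + ω·0.428 = 0.256
  z: GS value = (1 - (2)·-2.323 - (3)·0.256) / (6) = 0.813;  z ← (1−ω)·1.000 + ω·0.813 = 0.757
Iteration 2:
  x: GS value = (-6 - (4)·0.256 - (4)·0.757) / (9) = -1.117;  x ← (1−ω)·-2.323 + ω·-1.117 = -0.755
  y: GS value = (11 - (-4)·-0.755 - (-3)·0.757) / (11) = 0.932;  y ← (1−ω)·0.256 + ω·0.932 = 1.135
  z: GS value = (1 - (2)·-0.755 - (3)·1.135) / (6) = -0.149;  z ← (1−ω)·0.757 + ω·-0.149 = -0.421

(-0.755, 1.135, -0.421)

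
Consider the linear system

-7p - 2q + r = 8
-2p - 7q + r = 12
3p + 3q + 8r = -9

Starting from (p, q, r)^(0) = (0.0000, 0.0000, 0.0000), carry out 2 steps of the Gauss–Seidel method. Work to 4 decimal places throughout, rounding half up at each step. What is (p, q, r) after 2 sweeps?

(-0.7715, -1.5190, -0.2661)

Iteration 1:
  p = (8 - (-2)·0.0000 - (1)·0.0000) / (-7) = -1.1429
  q = (12 - (-2)·-1.1429 - (1)·0.0000) / (-7) = -1.3877
  r = (-9 - (3)·-1.1429 - (3)·-1.3877) / (8) = -0.1760
Iteration 2:
  p = (8 - (-2)·-1.3877 - (1)·-0.1760) / (-7) = -0.7715
  q = (12 - (-2)·-0.7715 - (1)·-0.1760) / (-7) = -1.5190
  r = (-9 - (3)·-0.7715 - (3)·-1.5190) / (8) = -0.2661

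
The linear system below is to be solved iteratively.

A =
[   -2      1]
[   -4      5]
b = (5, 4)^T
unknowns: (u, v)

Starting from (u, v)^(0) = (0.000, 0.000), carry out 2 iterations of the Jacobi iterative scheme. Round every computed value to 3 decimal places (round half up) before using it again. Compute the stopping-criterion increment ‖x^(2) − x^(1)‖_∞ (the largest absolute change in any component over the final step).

Iteration 1:
  u = (5 - (1)·0.000) / (-2) = -2.500
  v = (4 - (-4)·0.000) / (5) = 0.800
Iteration 2:
  u = (5 - (1)·0.800) / (-2) = -2.100
  v = (4 - (-4)·-2.500) / (5) = -1.200
Change: (0.400, -2.000) → max |·| = 2.000

2.000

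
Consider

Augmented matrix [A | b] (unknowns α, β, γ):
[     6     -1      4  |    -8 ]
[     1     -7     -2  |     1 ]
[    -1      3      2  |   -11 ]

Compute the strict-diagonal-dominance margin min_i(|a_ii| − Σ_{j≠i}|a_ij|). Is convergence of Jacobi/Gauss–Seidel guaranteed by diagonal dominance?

row 1: |6| − (1+4) = 1
row 2: |-7| − (1+2) = 4
row 3: |2| − (1+3) = -2
minimum over rows = -2 → not strictly diagonally dominant

-2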